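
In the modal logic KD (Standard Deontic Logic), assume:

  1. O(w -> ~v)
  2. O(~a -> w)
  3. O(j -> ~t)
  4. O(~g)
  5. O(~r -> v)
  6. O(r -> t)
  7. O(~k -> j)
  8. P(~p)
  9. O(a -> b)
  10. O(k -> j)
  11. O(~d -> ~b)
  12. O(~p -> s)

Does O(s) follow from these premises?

No

Premise 12 is O(~p -> s), but O(~p) is not derivable from the premises (the permission P(~p) asserts only ~O(p), not O(~p)), so it does not yield O(s).
No other premise forces O(s). An ideal world satisfying every premise can still have s false, so O(s) is not derivable.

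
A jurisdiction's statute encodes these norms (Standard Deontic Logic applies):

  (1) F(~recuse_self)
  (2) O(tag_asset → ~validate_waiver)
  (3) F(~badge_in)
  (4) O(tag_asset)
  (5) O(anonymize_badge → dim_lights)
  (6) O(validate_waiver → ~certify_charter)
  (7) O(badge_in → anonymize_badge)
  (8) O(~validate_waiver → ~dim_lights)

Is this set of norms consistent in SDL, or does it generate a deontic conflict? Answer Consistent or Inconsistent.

Inconsistent

From premise 4 we have O(tag_asset).
From O(tag_asset) and premise 2, O(tag_asset → ~validate_waiver), we obtain O(~validate_waiver).
Applying K to premise 8 (O(~validate_waiver → ~dim_lights)) and O(~validate_waiver) yields O(~dim_lights).
The contrapositive of premise 5 (O(anonymize_badge → dim_lights)) is O(~dim_lights → ~anonymize_badge), and O(~dim_lights) is already established, so O(~anonymize_badge).
The contrapositive of premise 7 (O(badge_in → anonymize_badge)) is O(~anonymize_badge → ~badge_in), and O(~anonymize_badge) is already established, so O(~badge_in).
But premise 3, F(~badge_in), means O(badge_in).
We now have both O(~badge_in) and O(badge_in) — badge_in is simultaneously obligatory and forbidden, violating the D-axiom.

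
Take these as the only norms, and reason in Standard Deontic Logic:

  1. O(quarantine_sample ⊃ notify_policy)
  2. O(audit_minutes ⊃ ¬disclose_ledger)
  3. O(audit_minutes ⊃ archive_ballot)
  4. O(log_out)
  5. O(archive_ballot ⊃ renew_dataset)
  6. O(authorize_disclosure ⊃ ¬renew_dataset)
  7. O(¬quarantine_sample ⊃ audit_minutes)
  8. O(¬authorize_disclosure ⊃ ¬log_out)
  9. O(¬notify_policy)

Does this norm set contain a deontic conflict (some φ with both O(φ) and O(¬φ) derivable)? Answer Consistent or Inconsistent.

Premise 4 states O(log_out) outright.
The contrapositive of premise 8 (O(¬authorize_disclosure ⊃ ¬log_out)) is O(log_out ⊃ authorize_disclosure), and O(log_out) is already established, so O(authorize_disclosure).
Premise 6 is O(authorize_disclosure ⊃ ¬renew_dataset); since O(authorize_disclosure), deontic closure gives O(¬renew_dataset).
The contrapositive of premise 5 (O(archive_ballot ⊃ renew_dataset)) is O(¬renew_dataset ⊃ ¬archive_ballot), and O(¬renew_dataset) is already established, so O(¬archive_ballot).
The contrapositive of premise 3 (O(audit_minutes ⊃ archive_ballot)) is O(¬archive_ballot ⊃ ¬audit_minutes), and O(¬archive_ballot) is already established, so O(¬audit_minutes).
Premise 7 is O(¬quarantine_sample ⊃ audit_minutes); contrapositively O(¬audit_minutes ⊃ quarantine_sample). Since O(¬audit_minutes) holds, K gives O(quarantine_sample).
With premise 1, O(quarantine_sample ⊃ notify_policy), the K-axiom yields O(notify_policy).
Yet premise 9 states O(¬notify_policy).
We now have both O(notify_policy) and O(¬notify_policy) — notify_policy is simultaneously obligatory and forbidden, violating the D-axiom.

Inconsistent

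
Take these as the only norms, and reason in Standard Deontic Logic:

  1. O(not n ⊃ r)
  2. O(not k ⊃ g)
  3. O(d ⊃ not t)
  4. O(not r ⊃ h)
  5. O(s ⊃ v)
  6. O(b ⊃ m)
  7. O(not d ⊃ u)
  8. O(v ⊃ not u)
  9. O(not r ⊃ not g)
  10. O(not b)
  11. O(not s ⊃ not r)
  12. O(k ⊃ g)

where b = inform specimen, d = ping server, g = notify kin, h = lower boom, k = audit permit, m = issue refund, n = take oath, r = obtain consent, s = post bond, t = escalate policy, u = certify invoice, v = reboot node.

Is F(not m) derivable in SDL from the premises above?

No

Premise 6 is O(b ⊃ m), but O(b) is not derivable from the premises, so it does not yield O(m).
No other premise forces O(m). An ideal world satisfying every premise can still have not m true, so F(not m) is not derivable.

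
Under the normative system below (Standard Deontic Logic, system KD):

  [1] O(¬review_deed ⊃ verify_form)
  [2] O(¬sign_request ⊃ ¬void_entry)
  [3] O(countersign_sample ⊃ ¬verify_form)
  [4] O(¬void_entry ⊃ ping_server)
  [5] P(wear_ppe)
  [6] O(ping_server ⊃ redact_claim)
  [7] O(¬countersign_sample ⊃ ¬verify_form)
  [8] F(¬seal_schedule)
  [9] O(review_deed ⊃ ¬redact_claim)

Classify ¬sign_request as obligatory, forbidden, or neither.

By case analysis on ¬countersign_sample: premise 7 gives O(¬countersign_sample ⊃ ¬verify_form) and premise 3 gives O(countersign_sample ⊃ ¬verify_form), so O(¬verify_form) either way.
Premise 1 is O(¬review_deed ⊃ verify_form); contrapositively O(¬verify_form ⊃ review_deed). Since O(¬verify_form) holds, K gives O(review_deed).
From O(review_deed) and premise 9, O(review_deed ⊃ ¬redact_claim), we obtain O(¬redact_claim).
The contrapositive of premise 6 (O(ping_server ⊃ redact_claim)) is O(¬redact_claim ⊃ ¬ping_server), and O(¬redact_claim) is already established, so O(¬ping_server).
The contrapositive of premise 4 (O(¬void_entry ⊃ ping_server)) is O(¬ping_server ⊃ void_entry), and O(¬ping_server) is already established, so O(void_entry).
Premise 2, O(¬sign_request ⊃ ¬void_entry), contraposes to O(void_entry ⊃ sign_request); with O(void_entry) we get O(sign_request).
Premises 5, 8 do not contribute to this derivation.
Thus O(sign_request), which is F(¬sign_request): ¬sign_request is forbidden.

Forbidden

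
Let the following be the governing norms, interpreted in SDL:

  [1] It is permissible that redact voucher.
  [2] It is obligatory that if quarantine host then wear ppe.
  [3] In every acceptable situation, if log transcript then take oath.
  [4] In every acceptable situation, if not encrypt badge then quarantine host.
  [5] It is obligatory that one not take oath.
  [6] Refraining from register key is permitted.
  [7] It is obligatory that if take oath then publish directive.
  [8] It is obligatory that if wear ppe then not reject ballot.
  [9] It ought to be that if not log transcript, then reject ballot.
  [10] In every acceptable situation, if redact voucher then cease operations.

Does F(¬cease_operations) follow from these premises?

No

Premise 10 is O(redact_voucher → cease_operations), but O(redact_voucher) is not derivable from the premises (the permission P(redact_voucher) asserts only ¬O(¬redact_voucher), not O(redact_voucher)), so it does not yield O(cease_operations).
No other premise forces O(cease_operations). An ideal world satisfying every premise can still have ¬cease_operations true, so F(¬cease_operations) is not derivable.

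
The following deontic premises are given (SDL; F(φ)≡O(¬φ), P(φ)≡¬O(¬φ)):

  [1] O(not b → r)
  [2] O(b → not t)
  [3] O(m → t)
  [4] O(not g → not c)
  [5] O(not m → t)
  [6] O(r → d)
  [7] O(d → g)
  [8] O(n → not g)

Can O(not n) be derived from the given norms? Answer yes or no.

Premises 3 and 5 cover both cases: O(m → t) and O(not m → t). Since m ∨ not m is a tautology, O(t) follows.
The contrapositive of premise 2 (O(b → not t)) is O(t → not b), and O(t) is already established, so O(not b).
From O(not b) and premise 1, O(not b → r), we obtain O(r).
Premise 6 is O(r → d); since O(r), deontic closure gives O(d).
From O(d) and premise 7, O(d → g), we obtain O(g).
Premise 8 is O(n → not g); contrapositively O(g → not n). Since O(g) holds, K gives O(not n).
Premise 4 does not contribute to this derivation.
So O(not n) follows.

Yes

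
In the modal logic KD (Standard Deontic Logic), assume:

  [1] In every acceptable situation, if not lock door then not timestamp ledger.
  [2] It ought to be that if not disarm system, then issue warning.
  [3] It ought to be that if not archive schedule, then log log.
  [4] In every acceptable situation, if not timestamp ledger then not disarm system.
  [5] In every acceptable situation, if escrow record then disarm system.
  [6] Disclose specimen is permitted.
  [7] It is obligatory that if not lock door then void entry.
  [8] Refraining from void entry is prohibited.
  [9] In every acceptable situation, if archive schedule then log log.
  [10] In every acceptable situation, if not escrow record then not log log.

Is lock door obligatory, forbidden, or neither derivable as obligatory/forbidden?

Obligatory

Premises 9 and 3 cover both cases: O(archive_schedule → log_log) and O(¬archive_schedule → log_log). Since archive_schedule ∨ ¬archive_schedule is a tautology, O(log_log) follows.
Premise 10 is O(¬escrow_record → ¬log_log); contrapositively O(log_log → escrow_record). Since O(log_log) holds, K gives O(escrow_record).
Premise 5 is O(escrow_record → disarm_system); since O(escrow_record), deontic closure gives O(disarm_system).
Premise 4, O(¬timestamp_ledger → ¬disarm_system), contraposes to O(disarm_system → timestamp_ledger); with O(disarm_system) we get O(timestamp_ledger).
Premise 1, O(¬lock_door → ¬timestamp_ledger), contraposes to O(timestamp_ledger → lock_door); with O(timestamp_ledger) we get O(lock_door).
Premises 2, 6, 7, 8 do not contribute to this derivation.
Hence lock_door is obligatory.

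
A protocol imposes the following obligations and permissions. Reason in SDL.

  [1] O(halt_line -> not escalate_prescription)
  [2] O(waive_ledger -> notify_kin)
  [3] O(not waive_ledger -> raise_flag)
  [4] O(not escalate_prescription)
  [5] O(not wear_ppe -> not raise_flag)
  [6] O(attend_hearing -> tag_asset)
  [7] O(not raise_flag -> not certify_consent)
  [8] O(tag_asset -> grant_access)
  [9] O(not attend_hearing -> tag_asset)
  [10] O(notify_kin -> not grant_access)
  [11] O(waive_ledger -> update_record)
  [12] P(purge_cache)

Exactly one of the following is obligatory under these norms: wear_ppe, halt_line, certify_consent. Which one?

Premises 6 and 9 cover both cases: O(attend_hearing -> tag_asset) and O(not attend_hearing -> tag_asset). Since attend_hearing ∨ not attend_hearing is a tautology, O(tag_asset) follows.
Applying K to premise 8 (O(tag_asset -> grant_access)) and O(tag_asset) yields O(grant_access).
Premise 10 is O(notify_kin -> not grant_access); contrapositively O(grant_access -> not notify_kin). Since O(grant_access) holds, K gives O(not notify_kin).
Premise 2 is O(waive_ledger -> notify_kin); contrapositively O(not notify_kin -> not waive_ledger). Since O(not notify_kin) holds, K gives O(not waive_ledger).
Applying K to premise 3 (O(not waive_ledger -> raise_flag)) and O(not waive_ledger) yields O(raise_flag).
The contrapositive of premise 5 (O(not wear_ppe -> not raise_flag)) is O(raise_flag -> wear_ppe), and O(raise_flag) is already established, so O(wear_ppe).
So O(wear_ppe) holds — wear_ppe is obligatory. None of the other listed options is made obligatory by any chain of premises.

wear_ppe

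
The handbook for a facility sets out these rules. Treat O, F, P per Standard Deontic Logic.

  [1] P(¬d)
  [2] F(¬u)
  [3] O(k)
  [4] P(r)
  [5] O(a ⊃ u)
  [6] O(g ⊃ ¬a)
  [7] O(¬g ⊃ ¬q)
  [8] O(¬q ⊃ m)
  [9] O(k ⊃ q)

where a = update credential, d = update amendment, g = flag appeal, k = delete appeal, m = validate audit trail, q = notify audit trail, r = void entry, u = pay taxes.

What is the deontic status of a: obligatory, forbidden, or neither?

Forbidden

From premise 3 we have O(k).
Applying K to premise 9 (O(k ⊃ q)) and O(k) yields O(q).
Premise 7, O(¬g ⊃ ¬q), contraposes to O(q ⊃ g); with O(q) we get O(g).
Premise 6 is O(g ⊃ ¬a); since O(g), deontic closure gives O(¬a).
Premises 1, 2, 4, 5, 8 do not contribute to this derivation.
Thus O(¬a), which is F(a): a is forbidden.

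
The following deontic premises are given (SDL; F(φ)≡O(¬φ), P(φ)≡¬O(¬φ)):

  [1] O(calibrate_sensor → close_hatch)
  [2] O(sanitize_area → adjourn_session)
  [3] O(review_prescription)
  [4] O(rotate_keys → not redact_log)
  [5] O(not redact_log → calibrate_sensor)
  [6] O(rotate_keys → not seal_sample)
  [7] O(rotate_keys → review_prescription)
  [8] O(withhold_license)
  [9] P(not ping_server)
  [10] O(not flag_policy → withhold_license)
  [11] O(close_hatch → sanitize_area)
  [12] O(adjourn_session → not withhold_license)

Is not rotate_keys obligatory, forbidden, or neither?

Obligatory

Premise 8 gives O(withhold_license).
Premise 12, O(adjourn_session → not withhold_license), contraposes to O(withhold_license → not adjourn_session); with O(withhold_license) we get O(not adjourn_session).
The contrapositive of premise 2 (O(sanitize_area → adjourn_session)) is O(not adjourn_session → not sanitize_area), and O(not adjourn_session) is already established, so O(not sanitize_area).
Premise 11 is O(close_hatch → sanitize_area); contrapositively O(not sanitize_area → not close_hatch). Since O(not sanitize_area) holds, K gives O(not close_hatch).
Premise 1, O(calibrate_sensor → close_hatch), contraposes to O(not close_hatch → not calibrate_sensor); with O(not close_hatch) we get O(not calibrate_sensor).
Premise 5 is O(not redact_log → calibrate_sensor); contrapositively O(not calibrate_sensor → redact_log). Since O(not calibrate_sensor) holds, K gives O(redact_log).
The contrapositive of premise 4 (O(rotate_keys → not redact_log)) is O(redact_log → not rotate_keys), and O(redact_log) is already established, so O(not rotate_keys).
Premises 3, 6, 7, 9, 10 do not contribute to this derivation.
Hence not rotate_keys is obligatory.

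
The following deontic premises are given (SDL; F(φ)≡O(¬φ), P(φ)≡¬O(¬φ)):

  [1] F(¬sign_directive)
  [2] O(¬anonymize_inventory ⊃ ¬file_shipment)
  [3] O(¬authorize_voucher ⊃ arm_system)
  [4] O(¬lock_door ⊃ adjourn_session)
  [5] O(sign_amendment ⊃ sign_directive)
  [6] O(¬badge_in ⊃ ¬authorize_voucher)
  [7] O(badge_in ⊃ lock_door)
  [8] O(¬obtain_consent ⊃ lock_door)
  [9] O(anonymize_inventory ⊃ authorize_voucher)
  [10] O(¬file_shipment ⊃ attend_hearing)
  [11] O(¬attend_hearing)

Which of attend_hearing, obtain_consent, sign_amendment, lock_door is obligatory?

lock_door

From premise 11 we have O(¬attend_hearing).
Premise 10, O(¬file_shipment ⊃ attend_hearing), contraposes to O(¬attend_hearing ⊃ file_shipment); with O(¬attend_hearing) we get O(file_shipment).
Premise 2 is O(¬anonymize_inventory ⊃ ¬file_shipment); contrapositively O(file_shipment ⊃ anonymize_inventory). Since O(file_shipment) holds, K gives O(anonymize_inventory).
Premise 9 is O(anonymize_inventory ⊃ authorize_voucher); since O(anonymize_inventory), deontic closure gives O(authorize_voucher).
Premise 6 is O(¬badge_in ⊃ ¬authorize_voucher); contrapositively O(authorize_voucher ⊃ badge_in). Since O(authorize_voucher) holds, K gives O(badge_in).
Applying K to premise 7 (O(badge_in ⊃ lock_door)) and O(badge_in) yields O(lock_door).
So O(lock_door) holds — lock_door is obligatory. None of the other listed options is made obligatory by any chain of premises.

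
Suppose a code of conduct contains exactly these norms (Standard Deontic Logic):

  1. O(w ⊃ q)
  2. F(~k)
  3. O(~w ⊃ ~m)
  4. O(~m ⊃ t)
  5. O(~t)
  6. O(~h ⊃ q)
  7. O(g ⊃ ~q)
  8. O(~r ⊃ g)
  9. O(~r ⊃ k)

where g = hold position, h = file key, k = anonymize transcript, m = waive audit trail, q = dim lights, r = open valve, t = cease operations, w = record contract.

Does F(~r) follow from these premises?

Yes

From premise 5 we have O(~t).
Premise 4 is O(~m ⊃ t); contrapositively O(~t ⊃ m). Since O(~t) holds, K gives O(m).
The contrapositive of premise 3 (O(~w ⊃ ~m)) is O(m ⊃ w), and O(m) is already established, so O(w).
From O(w) and premise 1, O(w ⊃ q), we obtain O(q).
Premise 7, O(g ⊃ ~q), contraposes to O(q ⊃ ~g); with O(q) we get O(~g).
Premise 8 is O(~r ⊃ g); contrapositively O(~g ⊃ r). Since O(~g) holds, K gives O(r).
Premises 2, 6, 9 do not contribute to this derivation.
So O(r) holds, i.e. F(~r). The claim follows.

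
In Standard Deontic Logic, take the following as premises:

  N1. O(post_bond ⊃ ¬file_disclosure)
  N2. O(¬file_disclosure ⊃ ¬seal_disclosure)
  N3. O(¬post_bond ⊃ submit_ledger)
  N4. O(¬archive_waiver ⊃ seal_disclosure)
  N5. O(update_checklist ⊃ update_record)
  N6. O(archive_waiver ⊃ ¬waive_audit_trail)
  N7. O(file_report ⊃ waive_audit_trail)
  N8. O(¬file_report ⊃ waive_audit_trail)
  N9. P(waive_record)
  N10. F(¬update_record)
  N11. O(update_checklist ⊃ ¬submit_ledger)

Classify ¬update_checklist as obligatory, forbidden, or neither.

Premises 7 and 8 are O(file_report ⊃ waive_audit_trail) and O(¬file_report ⊃ waive_audit_trail); every ideal world satisfies file_report or ¬file_report, so in either case waive_audit_trail holds — hence O(waive_audit_trail).
The contrapositive of premise 6 (O(archive_waiver ⊃ ¬waive_audit_trail)) is O(waive_audit_trail ⊃ ¬archive_waiver), and O(waive_audit_trail) is already established, so O(¬archive_waiver).
With premise 4, O(¬archive_waiver ⊃ seal_disclosure), the K-axiom yields O(seal_disclosure).
The contrapositive of premise 2 (O(¬file_disclosure ⊃ ¬seal_disclosure)) is O(seal_disclosure ⊃ file_disclosure), and O(seal_disclosure) is already established, so O(file_disclosure).
Premise 1, O(post_bond ⊃ ¬file_disclosure), contraposes to O(file_disclosure ⊃ ¬post_bond); with O(file_disclosure) we get O(¬post_bond).
Premise 3 is O(¬post_bond ⊃ submit_ledger); since O(¬post_bond), deontic closure gives O(submit_ledger).
Premise 11 is O(update_checklist ⊃ ¬submit_ledger); contrapositively O(submit_ledger ⊃ ¬update_checklist). Since O(submit_ledger) holds, K gives O(¬update_checklist).
Premises 5, 9, 10 do not contribute to this derivation.
Hence ¬update_checklist is obligatory.

Obligatory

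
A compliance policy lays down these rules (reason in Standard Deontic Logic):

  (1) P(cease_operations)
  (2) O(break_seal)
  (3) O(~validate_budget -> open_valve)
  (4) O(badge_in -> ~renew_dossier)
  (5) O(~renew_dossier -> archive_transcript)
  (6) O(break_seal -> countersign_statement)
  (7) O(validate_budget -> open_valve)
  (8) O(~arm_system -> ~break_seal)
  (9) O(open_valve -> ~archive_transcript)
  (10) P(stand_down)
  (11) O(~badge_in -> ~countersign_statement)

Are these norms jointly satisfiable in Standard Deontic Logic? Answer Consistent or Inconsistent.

By case analysis on validate_budget: premise 7 gives O(validate_budget -> open_valve) and premise 3 gives O(~validate_budget -> open_valve), so O(open_valve) either way.
With premise 9, O(open_valve -> ~archive_transcript), the K-axiom yields O(~archive_transcript).
The contrapositive of premise 5 (O(~renew_dossier -> archive_transcript)) is O(~archive_transcript -> renew_dossier), and O(~archive_transcript) is already established, so O(renew_dossier).
Premise 4 is O(badge_in -> ~renew_dossier); contrapositively O(renew_dossier -> ~badge_in). Since O(renew_dossier) holds, K gives O(~badge_in).
With premise 11, O(~badge_in -> ~countersign_statement), the K-axiom yields O(~countersign_statement).
Premise 6 is O(break_seal -> countersign_statement); contrapositively O(~countersign_statement -> ~break_seal). Since O(~countersign_statement) holds, K gives O(~break_seal).
But premise 2 directly asserts O(break_seal).
We now have both O(~break_seal) and O(break_seal) — break_seal is simultaneously obligatory and forbidden, violating the D-axiom.

Inconsistent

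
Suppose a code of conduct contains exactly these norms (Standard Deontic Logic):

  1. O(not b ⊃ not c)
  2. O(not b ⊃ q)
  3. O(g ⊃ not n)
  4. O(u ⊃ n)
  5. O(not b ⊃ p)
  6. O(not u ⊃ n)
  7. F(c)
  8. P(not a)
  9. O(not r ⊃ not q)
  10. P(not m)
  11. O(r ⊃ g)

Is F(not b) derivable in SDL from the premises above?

Yes

By case analysis on u: premise 4 gives O(u ⊃ n) and premise 6 gives O(not u ⊃ n), so O(n) either way.
Premise 3, O(g ⊃ not n), contraposes to O(n ⊃ not g); with O(n) we get O(not g).
The contrapositive of premise 11 (O(r ⊃ g)) is O(not g ⊃ not r), and O(not g) is already established, so O(not r).
Applying K to premise 9 (O(not r ⊃ not q)) and O(not r) yields O(not q).
The contrapositive of premise 2 (O(not b ⊃ q)) is O(not q ⊃ b), and O(not q) is already established, so O(b).
Premises 1, 5, 7, 8, 10 do not contribute to this derivation.
So O(b) holds, i.e. F(not b). The claim follows.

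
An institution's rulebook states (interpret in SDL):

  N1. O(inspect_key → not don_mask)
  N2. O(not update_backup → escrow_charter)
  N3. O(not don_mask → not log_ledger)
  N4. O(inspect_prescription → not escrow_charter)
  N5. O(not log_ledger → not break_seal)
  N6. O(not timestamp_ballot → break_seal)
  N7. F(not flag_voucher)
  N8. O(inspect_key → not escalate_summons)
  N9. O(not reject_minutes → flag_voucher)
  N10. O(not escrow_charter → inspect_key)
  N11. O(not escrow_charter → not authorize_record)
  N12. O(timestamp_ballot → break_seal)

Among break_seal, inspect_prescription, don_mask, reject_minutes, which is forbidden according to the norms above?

Premises 12 and 6 cover both cases: O(timestamp_ballot → break_seal) and O(not timestamp_ballot → break_seal). Since timestamp_ballot ∨ not timestamp_ballot is a tautology, O(break_seal) follows.
Premise 5 is O(not log_ledger → not break_seal); contrapositively O(break_seal → log_ledger). Since O(break_seal) holds, K gives O(log_ledger).
Premise 3 is O(not don_mask → not log_ledger); contrapositively O(log_ledger → don_mask). Since O(log_ledger) holds, K gives O(don_mask).
Premise 1, O(inspect_key → not don_mask), contraposes to O(don_mask → not inspect_key); with O(don_mask) we get O(not inspect_key).
The contrapositive of premise 10 (O(not escrow_charter → inspect_key)) is O(not inspect_key → escrow_charter), and O(not inspect_key) is already established, so O(escrow_charter).
Premise 4 is O(inspect_prescription → not escrow_charter); contrapositively O(escrow_charter → not inspect_prescription). Since O(escrow_charter) holds, K gives O(not inspect_prescription).
So O(not inspect_prescription) holds, i.e. inspect_prescription is forbidden. None of the other listed options is forbidden under the premises.

inspect_prescription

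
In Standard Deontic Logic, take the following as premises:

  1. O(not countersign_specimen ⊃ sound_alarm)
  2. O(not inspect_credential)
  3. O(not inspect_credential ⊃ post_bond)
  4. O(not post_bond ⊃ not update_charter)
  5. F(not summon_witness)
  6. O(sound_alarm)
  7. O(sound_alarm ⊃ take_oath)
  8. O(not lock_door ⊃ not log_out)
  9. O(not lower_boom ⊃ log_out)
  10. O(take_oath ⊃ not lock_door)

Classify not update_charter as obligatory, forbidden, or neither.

Neither

Premise 4 is O(not post_bond ⊃ not update_charter), but O(not post_bond) is not derivable from the premises, so it does not yield O(not update_charter).
No premise or chain of K-axiom applications forces O(not update_charter), and none forces O(update_charter). So not update_charter is neither obligatory nor forbidden under these norms.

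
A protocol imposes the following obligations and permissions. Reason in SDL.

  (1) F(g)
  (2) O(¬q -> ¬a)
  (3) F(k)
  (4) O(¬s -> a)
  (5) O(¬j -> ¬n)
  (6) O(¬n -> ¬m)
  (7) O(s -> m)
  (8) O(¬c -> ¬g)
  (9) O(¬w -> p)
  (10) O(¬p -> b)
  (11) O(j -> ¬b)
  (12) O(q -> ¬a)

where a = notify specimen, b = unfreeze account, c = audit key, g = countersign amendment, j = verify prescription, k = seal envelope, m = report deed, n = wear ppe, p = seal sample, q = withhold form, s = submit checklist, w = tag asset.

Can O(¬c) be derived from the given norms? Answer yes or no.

No

Premise 8 is O(¬c -> ¬g); even if O(¬g) held, inferring O(¬c) would be affirming the consequent — invalid.
No other premise forces O(¬c). An ideal world satisfying every premise can still have ¬c false, so O(¬c) is not derivable.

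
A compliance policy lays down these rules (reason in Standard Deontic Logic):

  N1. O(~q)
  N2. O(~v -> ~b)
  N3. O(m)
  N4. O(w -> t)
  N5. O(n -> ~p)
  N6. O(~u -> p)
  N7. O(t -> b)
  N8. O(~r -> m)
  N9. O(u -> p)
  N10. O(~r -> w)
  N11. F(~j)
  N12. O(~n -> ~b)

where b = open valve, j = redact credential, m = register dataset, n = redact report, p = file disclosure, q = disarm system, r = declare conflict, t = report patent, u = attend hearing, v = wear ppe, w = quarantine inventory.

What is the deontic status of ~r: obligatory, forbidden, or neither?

Premises 6 and 9 are O(~u -> p) and O(u -> p); every ideal world satisfies ~u or u, so in either case p holds — hence O(p).
The contrapositive of premise 5 (O(n -> ~p)) is O(p -> ~n), and O(p) is already established, so O(~n).
Premise 12 is O(~n -> ~b); since O(~n), deontic closure gives O(~b).
The contrapositive of premise 7 (O(t -> b)) is O(~b -> ~t), and O(~b) is already established, so O(~t).
The contrapositive of premise 4 (O(w -> t)) is O(~t -> ~w), and O(~t) is already established, so O(~w).
Premise 10 is O(~r -> w); contrapositively O(~w -> r). Since O(~w) holds, K gives O(r).
Premises 1, 2, 3, 8, 11 do not contribute to this derivation.
Thus O(r), which is F(~r): ~r is forbidden.

Forbidden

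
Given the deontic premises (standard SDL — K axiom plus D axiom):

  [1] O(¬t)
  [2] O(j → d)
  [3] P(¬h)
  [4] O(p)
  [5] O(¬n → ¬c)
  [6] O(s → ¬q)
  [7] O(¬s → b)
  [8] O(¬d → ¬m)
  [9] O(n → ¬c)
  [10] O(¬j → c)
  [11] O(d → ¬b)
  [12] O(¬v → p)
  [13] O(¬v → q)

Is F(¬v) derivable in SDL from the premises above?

Yes

By case analysis on ¬n: premise 5 gives O(¬n → ¬c) and premise 9 gives O(n → ¬c), so O(¬c) either way.
The contrapositive of premise 10 (O(¬j → c)) is O(¬c → j), and O(¬c) is already established, so O(j).
Premise 2 is O(j → d); since O(j), deontic closure gives O(d).
With premise 11, O(d → ¬b), the K-axiom yields O(¬b).
The contrapositive of premise 7 (O(¬s → b)) is O(¬b → s), and O(¬b) is already established, so O(s).
Premise 6 is O(s → ¬q); since O(s), deontic closure gives O(¬q).
The contrapositive of premise 13 (O(¬v → q)) is O(¬q → v), and O(¬q) is already established, so O(v).
Premises 1, 3, 4, 8, 12 do not contribute to this derivation.
So O(v) holds, i.e. F(¬v). The claim follows.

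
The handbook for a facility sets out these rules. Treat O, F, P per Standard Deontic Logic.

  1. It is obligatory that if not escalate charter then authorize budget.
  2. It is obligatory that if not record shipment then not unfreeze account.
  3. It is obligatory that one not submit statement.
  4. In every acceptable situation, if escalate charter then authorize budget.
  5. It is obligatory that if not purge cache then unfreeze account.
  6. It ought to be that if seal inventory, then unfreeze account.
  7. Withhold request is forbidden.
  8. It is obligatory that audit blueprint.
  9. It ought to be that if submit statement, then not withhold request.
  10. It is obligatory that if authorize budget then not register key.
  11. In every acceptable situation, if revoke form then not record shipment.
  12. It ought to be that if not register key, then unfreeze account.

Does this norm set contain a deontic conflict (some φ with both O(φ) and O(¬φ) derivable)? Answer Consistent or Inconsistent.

Premise 9 is O(submit_statement → ¬withhold_request); even if O(¬withhold_request) held, inferring O(submit_statement) would be affirming the consequent — invalid.
So O(submit_statement) is not derivable, and the apparent clash with O(¬submit_statement) does not arise.
A world satisfying every obligation exists (e.g. audit_blueprint=true, authorize_budget=true, escalate_charter=false, purge_cache=false, record_shipment=true, register_key=false, revoke_form=false, seal_inventory=false, submit_statement=false, unfreeze_account=true, withhold_request=false); no atom is both obligatory and forbidden, so the set is consistent.

Consistent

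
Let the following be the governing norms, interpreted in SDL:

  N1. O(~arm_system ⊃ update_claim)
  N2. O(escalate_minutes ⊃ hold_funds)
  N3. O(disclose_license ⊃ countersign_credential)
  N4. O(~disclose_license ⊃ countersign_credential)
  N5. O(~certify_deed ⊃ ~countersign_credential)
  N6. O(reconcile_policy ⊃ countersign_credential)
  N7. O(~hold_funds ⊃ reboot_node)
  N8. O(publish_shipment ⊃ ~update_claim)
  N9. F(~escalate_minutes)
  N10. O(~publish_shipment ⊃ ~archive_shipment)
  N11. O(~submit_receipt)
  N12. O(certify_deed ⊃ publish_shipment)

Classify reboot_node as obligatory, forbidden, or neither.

Neither

Premise 7 is O(~hold_funds ⊃ reboot_node), but O(~hold_funds) is not derivable from the premises, so it does not yield O(reboot_node).
No premise or chain of K-axiom applications forces O(reboot_node), and none forces O(~reboot_node). So reboot_node is neither obligatory nor forbidden under these norms.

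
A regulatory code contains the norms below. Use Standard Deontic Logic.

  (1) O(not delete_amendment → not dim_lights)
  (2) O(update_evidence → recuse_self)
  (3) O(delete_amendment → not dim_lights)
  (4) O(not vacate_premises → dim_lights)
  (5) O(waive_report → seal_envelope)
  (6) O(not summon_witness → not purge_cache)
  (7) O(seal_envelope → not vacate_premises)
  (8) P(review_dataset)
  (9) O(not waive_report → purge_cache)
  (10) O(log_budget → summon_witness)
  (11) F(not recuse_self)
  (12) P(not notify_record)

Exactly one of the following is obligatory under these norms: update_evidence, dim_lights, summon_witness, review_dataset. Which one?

summon_witness

Premises 3 and 1 are O(delete_amendment → not dim_lights) and O(not delete_amendment → not dim_lights); every ideal world satisfies delete_amendment or not delete_amendment, so in either case not dim_lights holds — hence O(not dim_lights).
Premise 4, O(not vacate_premises → dim_lights), contraposes to O(not dim_lights → vacate_premises); with O(not dim_lights) we get O(vacate_premises).
Premise 7 is O(seal_envelope → not vacate_premises); contrapositively O(vacate_premises → not seal_envelope). Since O(vacate_premises) holds, K gives O(not seal_envelope).
Premise 5, O(waive_report → seal_envelope), contraposes to O(not seal_envelope → not waive_report); with O(not seal_envelope) we get O(not waive_report).
Premise 9 is O(not waive_report → purge_cache); since O(not waive_report), deontic closure gives O(purge_cache).
The contrapositive of premise 6 (O(not summon_witness → not purge_cache)) is O(purge_cache → summon_witness), and O(purge_cache) is already established, so O(summon_witness).
So O(summon_witness) holds — summon_witness is obligatory. None of the other listed options is made obligatory by any chain of premises.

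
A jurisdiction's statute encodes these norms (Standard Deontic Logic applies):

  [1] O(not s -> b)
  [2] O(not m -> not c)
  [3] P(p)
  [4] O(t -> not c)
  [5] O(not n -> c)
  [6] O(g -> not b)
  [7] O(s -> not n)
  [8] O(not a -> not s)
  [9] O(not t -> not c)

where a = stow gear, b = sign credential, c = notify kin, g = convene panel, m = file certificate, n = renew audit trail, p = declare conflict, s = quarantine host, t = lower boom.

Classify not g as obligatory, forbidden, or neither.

Premises 4 and 9 cover both cases: O(t -> not c) and O(not t -> not c). Since t ∨ not t is a tautology, O(not c) follows.
The contrapositive of premise 5 (O(not n -> c)) is O(not c -> n), and O(not c) is already established, so O(n).
Premise 7 is O(s -> not n); contrapositively O(n -> not s). Since O(n) holds, K gives O(not s).
With premise 1, O(not s -> b), the K-axiom yields O(b).
Premise 6 is O(g -> not b); contrapositively O(b -> not g). Since O(b) holds, K gives O(not g).
Premises 2, 3, 8 do not contribute to this derivation.
Hence not g is obligatory.

Obligatory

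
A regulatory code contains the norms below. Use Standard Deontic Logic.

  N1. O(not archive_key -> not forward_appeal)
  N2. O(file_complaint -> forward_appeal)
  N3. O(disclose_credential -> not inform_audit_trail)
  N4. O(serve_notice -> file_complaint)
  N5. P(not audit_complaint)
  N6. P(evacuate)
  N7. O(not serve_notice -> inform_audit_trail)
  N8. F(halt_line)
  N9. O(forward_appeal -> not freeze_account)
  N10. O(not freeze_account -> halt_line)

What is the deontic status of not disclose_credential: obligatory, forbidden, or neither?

F(halt_line) at premise 8 means O(not halt_line).
The contrapositive of premise 10 (O(not freeze_account -> halt_line)) is O(not halt_line -> freeze_account), and O(not halt_line) is already established, so O(freeze_account).
The contrapositive of premise 9 (O(forward_appeal -> not freeze_account)) is O(freeze_account -> not forward_appeal), and O(freeze_account) is already established, so O(not forward_appeal).
The contrapositive of premise 2 (O(file_complaint -> forward_appeal)) is O(not forward_appeal -> not file_complaint), and O(not forward_appeal) is already established, so O(not file_complaint).
Premise 4 is O(serve_notice -> file_complaint); contrapositively O(not file_complaint -> not serve_notice). Since O(not file_complaint) holds, K gives O(not serve_notice).
Premise 7 is O(not serve_notice -> inform_audit_trail); since O(not serve_notice), deontic closure gives O(inform_audit_trail).
Premise 3, O(disclose_credential -> not inform_audit_trail), contraposes to O(inform_audit_trail -> not disclose_credential); with O(inform_audit_trail) we get O(not disclose_credential).
Premises 1, 5, 6 do not contribute to this derivation.
Hence not disclose_credential is obligatory.

Obligatory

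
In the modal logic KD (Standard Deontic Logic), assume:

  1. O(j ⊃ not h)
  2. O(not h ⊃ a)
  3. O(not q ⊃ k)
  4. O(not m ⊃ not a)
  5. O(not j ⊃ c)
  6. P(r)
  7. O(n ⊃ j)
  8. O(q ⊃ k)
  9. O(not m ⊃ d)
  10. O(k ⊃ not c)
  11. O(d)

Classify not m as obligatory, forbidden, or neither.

By case analysis on not q: premise 3 gives O(not q ⊃ k) and premise 8 gives O(q ⊃ k), so O(k) either way.
Premise 10 is O(k ⊃ not c); since O(k), deontic closure gives O(not c).
Premise 5, O(not j ⊃ c), contraposes to O(not c ⊃ j); with O(not c) we get O(j).
From O(j) and premise 1, O(j ⊃ not h), we obtain O(not h).
Premise 2 is O(not h ⊃ a); since O(not h), deontic closure gives O(a).
Premise 4 is O(not m ⊃ not a); contrapositively O(a ⊃ m). Since O(a) holds, K gives O(m).
Premises 6, 7, 9, 11 do not contribute to this derivation.
Thus O(m), which is F(not m): not m is forbidden.

Forbidden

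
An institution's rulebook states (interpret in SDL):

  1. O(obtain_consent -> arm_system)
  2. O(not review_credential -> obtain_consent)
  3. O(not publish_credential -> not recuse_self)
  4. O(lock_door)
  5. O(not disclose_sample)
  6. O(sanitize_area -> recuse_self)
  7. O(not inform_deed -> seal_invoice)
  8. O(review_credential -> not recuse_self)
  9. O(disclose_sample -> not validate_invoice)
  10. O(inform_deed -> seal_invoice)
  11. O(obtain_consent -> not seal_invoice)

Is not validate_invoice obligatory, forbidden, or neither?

Neither

Premise 9 is O(disclose_sample -> not validate_invoice), but O(disclose_sample) is not derivable from the premises, so it does not yield O(not validate_invoice).
No premise or chain of K-axiom applications forces O(not validate_invoice), and none forces O(validate_invoice). So not validate_invoice is neither obligatory nor forbidden under these norms.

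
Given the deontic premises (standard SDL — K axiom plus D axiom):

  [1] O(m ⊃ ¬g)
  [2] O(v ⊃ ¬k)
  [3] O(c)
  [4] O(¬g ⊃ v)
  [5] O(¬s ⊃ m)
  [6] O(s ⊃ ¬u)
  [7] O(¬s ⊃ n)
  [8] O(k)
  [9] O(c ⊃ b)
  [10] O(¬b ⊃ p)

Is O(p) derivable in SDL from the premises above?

No

Premise 10 is O(¬b ⊃ p), but O(¬b) is not derivable from the premises, so it does not yield O(p).
No other premise forces O(p). An ideal world satisfying every premise can still have p false, so O(p) is not derivable.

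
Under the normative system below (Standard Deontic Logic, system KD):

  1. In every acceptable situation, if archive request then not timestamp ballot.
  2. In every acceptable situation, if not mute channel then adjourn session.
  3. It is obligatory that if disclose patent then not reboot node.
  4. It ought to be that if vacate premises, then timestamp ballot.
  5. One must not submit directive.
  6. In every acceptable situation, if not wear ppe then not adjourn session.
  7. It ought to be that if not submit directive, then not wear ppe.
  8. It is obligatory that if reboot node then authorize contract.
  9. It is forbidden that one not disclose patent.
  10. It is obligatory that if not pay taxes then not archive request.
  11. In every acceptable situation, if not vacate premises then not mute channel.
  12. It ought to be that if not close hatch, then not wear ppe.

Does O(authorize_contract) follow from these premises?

Premise 8 is O(reboot_node → authorize_contract), but O(reboot_node) is not derivable from the premises, so it does not yield O(authorize_contract).
No other premise forces O(authorize_contract). An ideal world satisfying every premise can still have authorize_contract false, so O(authorize_contract) is not derivable.

No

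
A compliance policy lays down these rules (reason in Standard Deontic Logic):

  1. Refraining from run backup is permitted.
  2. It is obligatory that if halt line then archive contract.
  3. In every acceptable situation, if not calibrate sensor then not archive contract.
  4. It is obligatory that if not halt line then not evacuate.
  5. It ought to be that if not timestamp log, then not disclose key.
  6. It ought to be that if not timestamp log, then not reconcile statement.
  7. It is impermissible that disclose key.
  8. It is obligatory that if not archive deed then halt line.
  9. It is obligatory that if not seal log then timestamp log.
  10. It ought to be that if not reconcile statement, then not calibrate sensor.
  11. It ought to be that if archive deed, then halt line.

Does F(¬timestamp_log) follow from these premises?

Premises 11 and 8 cover both cases: O(archive_deed → halt_line) and O(¬archive_deed → halt_line). Since archive_deed ∨ ¬archive_deed is a tautology, O(halt_line) follows.
Applying K to premise 2 (O(halt_line → archive_contract)) and O(halt_line) yields O(archive_contract).
Premise 3, O(¬calibrate_sensor → ¬archive_contract), contraposes to O(archive_contract → calibrate_sensor); with O(archive_contract) we get O(calibrate_sensor).
Premise 10 is O(¬reconcile_statement → ¬calibrate_sensor); contrapositively O(calibrate_sensor → reconcile_statement). Since O(calibrate_sensor) holds, K gives O(reconcile_statement).
The contrapositive of premise 6 (O(¬timestamp_log → ¬reconcile_statement)) is O(reconcile_statement → timestamp_log), and O(reconcile_statement) is already established, so O(timestamp_log).
Premises 1, 4, 5, 7, 9 do not contribute to this derivation.
So O(timestamp_log) holds, i.e. F(¬timestamp_log). The claim follows.

Yes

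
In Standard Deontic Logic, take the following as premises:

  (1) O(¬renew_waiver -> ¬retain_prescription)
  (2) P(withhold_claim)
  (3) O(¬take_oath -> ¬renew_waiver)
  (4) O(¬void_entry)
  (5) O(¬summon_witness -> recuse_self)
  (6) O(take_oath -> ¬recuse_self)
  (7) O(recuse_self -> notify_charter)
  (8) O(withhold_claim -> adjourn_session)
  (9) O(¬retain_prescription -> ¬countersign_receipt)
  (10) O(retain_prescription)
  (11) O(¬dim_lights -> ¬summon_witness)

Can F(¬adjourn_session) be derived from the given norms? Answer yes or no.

Premise 8 is O(withhold_claim -> adjourn_session), but O(withhold_claim) is not derivable from the premises (the permission P(withhold_claim) asserts only ¬O(¬withhold_claim), not O(withhold_claim)), so it does not yield O(adjourn_session).
No other premise forces O(adjourn_session). An ideal world satisfying every premise can still have ¬adjourn_session true, so F(¬adjourn_session) is not derivable.

No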